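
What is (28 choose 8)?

3108105

C(28,8) = (28·27·26·25·24·23·22·21) / 8! = 125318793600 / 40320 = 3108105.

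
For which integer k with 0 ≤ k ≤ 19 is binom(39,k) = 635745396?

10

C(39,k) increases on 0 ≤ k ≤ 19. C(39,9) = 211915132 and C(39,10) = 635745396, so k = 10.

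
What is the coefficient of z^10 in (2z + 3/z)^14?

General term: C(14,j)·(2z)^j·(3/z)^(14-j), with z-exponent 1j − 1(14−j) = 2j − 14.
Set 2j − 14 = 10: j = 12.
C(14,12) = 91; 2^12 = 4096; 3^2 = 9.
Coefficient = 91 · 4096 · 9 = 3354624.

3354624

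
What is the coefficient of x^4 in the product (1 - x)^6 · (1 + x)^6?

Coefficient of x^4 = Σ_{j} C(6,j)·(-1)^j·C(6,4-j)·1^(4-j) for j from 0 to 4.
= 15 + (-120) + 225 + (-120) + 15 = 15.

15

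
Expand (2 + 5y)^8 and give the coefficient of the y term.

5120

The general term is C(8,j)·(2)^j·(5y)^(8-j); the y^1 term has j = 7.
C(8,7) = 8.
Coefficient = C(8,7) · 2^7 · 5^1 = 8 · 128 · 5 = 5120.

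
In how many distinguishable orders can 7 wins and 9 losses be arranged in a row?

Choose positions for the wins: C(16,7) = 11440.

11440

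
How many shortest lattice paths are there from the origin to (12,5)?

6188

Each path is a sequence of 17 steps with 12 rights: C(17,12) = 6188.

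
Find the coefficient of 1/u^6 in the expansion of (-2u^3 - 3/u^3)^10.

General term: C(10,j)·(-2u^3)^j·(-3/u^3)^(10-j), with u-exponent 3j − 3(10−j) = 6j − 30.
Set 6j − 30 = -6: j = 4.
C(10,4) = 210; (-2)^4 = 16; (-3)^6 = 729.
Coefficient = 210 · 16 · 729 = 2449440.

2449440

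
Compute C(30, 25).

142506

C(30,25) = C(30,5) by symmetry.
C(30,5) = (30·29·28·27·26) / 5! = 17100720 / 120 = 142506.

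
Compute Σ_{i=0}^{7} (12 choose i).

3302

1 + 12 + 66 + 220 + 495 + 792 + 924 + 792 = 3302.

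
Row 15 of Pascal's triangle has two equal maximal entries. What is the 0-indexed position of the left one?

For odd n = 15, C(15,k) peaks at k = (n−1)/2 and (n+1)/2; the lower is 7.

7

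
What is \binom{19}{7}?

50388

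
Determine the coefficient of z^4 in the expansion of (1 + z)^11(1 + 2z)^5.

Coefficient of z^4 = Σ_{j} C(11,j)·1^j·C(5,4-j)·2^(4-j) for j from 0 to 4.
= 80 + 880 + 2200 + 1650 + 330 = 5140.

5140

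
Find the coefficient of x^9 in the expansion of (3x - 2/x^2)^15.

669615660

General term: C(15,j)·(3x)^j·(-2/x^2)^(15-j), with x-exponent 1j − 2(15−j) = 3j − 30.
Set 3j − 30 = 9: j = 13.
C(15,13) = 105; 3^13 = 1594323; (-2)^2 = 4.
Coefficient = 105 · 1594323 · 4 = 669615660.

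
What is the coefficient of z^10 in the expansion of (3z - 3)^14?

4787751969

The general term is C(14,j)·(3z)^j·(-3)^(14-j); the z^10 term has j = 10.
C(14,10) = 1001.
Coefficient = C(14,10) · 3^10 · (-3)^4 = 1001 · 59049 · 81 = 4787751969.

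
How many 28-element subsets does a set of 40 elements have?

C(40,28) = C(40,12) by symmetry.
C(40,12) = (40·39·38·37·36·35·34·33·32·31·30·29) / 12! = 2676111755885568000 / 479001600 = 5586853480.

5586853480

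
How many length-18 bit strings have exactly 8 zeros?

43758

Choose the 8 positions: C(18,8) = 43758.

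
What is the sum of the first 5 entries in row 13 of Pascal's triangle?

1093

1 + 13 + 78 + 286 + 715 = 1093.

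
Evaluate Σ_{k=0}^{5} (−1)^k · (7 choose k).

-6

The partial alternating sum Σ_{k=0}^{5} (−1)^k C(7,k) = (−1)^5 C(6,5) = -6.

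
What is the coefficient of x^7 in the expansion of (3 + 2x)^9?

41472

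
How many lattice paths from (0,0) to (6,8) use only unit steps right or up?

Each path is a sequence of 14 steps with 6 rights: C(14,6) = 3003.

3003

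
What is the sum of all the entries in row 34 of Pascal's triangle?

The entries of row 34 sum to 2^34 = 17179869184.

17179869184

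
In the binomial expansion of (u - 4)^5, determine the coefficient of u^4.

-20

The general term is C(5,j)·(u)^j·(-4)^(5-j); the u^4 term has j = 4.
C(5,4) = 5.
Coefficient = C(5,4) · (-4)^1 = 5 · (-4) = -20.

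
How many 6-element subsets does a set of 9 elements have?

84

C(9,6) = C(9,3) by symmetry.
C(9,3) = (9·8·7) / 3! = 504 / 6 = 84.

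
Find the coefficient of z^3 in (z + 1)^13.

The general term is C(13,j)·(z)^j·(1)^(13-j); the z^3 term has j = 3.
C(13,3) = 286.
Coefficient = C(13,3) = 286.

286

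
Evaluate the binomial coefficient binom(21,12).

C(21,12) = C(21,9) by symmetry.
C(21,9) = (21·20·19·18·17·16·15·14·13) / 9! = 106661318400 / 362880 = 293930.

293930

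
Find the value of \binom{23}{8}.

490314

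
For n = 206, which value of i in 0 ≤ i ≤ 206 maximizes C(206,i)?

C(206,i) is maximized at i = 206/2 = 103.

103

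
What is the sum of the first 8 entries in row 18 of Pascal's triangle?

63004

1 + 18 + 153 + 816 + 3060 + 8568 + 18564 + 31824 = 63004.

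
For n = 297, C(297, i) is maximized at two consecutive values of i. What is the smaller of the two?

148

For odd n = 297, C(297,i) peaks at i = (n−1)/2 and (n+1)/2; the smaller is 148.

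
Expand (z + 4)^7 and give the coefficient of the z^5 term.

336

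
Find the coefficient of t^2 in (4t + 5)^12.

10312500000

The general term is C(12,j)·(4t)^j·(5)^(12-j); the t^2 term has j = 2.
C(12,2) = 66.
Coefficient = C(12,2) · 4^2 · 5^10 = 66 · 16 · 9765625 = 10312500000.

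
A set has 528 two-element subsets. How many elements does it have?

33

n(n−1)/2 = 528 ⇒ n(n−1) = 1056. Since 33·32 = 1056, n = 33.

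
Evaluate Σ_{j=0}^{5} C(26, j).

1 + 26 + 325 + 2600 + 14950 + 65780 = 83682.

83682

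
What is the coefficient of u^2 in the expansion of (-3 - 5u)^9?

-1968300

The general term is C(9,j)·(-3)^j·(-5u)^(9-j); the u^2 term has j = 7.
C(9,7) = 36.
Coefficient = C(9,7) · (-3)^7 · (-5)^2 = 36 · (-2187) · 25 = -1968300.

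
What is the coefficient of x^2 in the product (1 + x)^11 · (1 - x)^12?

-11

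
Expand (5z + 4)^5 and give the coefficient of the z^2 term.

16000

The general term is C(5,j)·(5z)^j·(4)^(5-j); the z^2 term has j = 2.
C(5,2) = 10.
Coefficient = C(5,2) · 5^2 · 4^3 = 10 · 25 · 64 = 16000.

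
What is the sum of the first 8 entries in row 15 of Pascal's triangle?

1 + 15 + 105 + 455 + 1365 + 3003 + 5005 + 6435 = 16384.

16384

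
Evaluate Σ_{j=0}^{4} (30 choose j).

31931

1 + 30 + 435 + 4060 + 27405 = 31931.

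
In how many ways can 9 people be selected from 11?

55

This is C(11,9) = 55.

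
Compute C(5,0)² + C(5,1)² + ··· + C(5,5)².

Σ C(5,i)² is the coefficient of x^5 in (1+x)^5(1+x)^5 = (1+x)^10, i.e. C(10,5) = 252.

252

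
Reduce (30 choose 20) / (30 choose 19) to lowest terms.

11/20

C(n,k+1)/C(n,k) = (n−k)/(k+1) = (30−19)/(19+1) = 11/20.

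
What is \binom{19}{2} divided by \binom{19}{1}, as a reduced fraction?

C(n,k+1)/C(n,k) = (n−k)/(k+1) = (19−1)/(1+1) = 18/2 = 9.

9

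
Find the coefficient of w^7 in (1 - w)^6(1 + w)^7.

Coefficient of w^7 = Σ_{j} C(6,j)·(-1)^j·C(7,7-j)·1^(7-j) for j from 0 to 6.
= 1 + (-42) + 315 + (-700) + 525 + (-126) + 7 = -20.

-20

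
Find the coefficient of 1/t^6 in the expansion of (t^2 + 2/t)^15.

1863680

General term: C(15,j)·(t^2)^j·(2/t)^(15-j), with t-exponent 2j − 1(15−j) = 3j − 15.
Set 3j − 15 = -6: j = 3.
C(15,3) = 455; 1^3 = 1; 2^12 = 4096.
Coefficient = 455 · 1 · 4096 = 1863680.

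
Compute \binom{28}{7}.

C(28,7) = (28·27·26·25·24·23·22) / 7! = 5967561600 / 5040 = 1184040.

1184040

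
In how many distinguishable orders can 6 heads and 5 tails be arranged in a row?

462

Choose positions for the heads: C(11,6) = 462.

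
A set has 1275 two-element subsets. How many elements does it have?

51

n(n−1)/2 = 1275 ⇒ n(n−1) = 2550. Since 51·50 = 2550, n = 51.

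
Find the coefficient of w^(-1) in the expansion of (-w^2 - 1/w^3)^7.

-35

General term: C(7,j)·(-w^2)^j·(-1/w^3)^(7-j), with w-exponent 2j − 3(7−j) = 5j − 21.
Set 5j − 21 = -1: j = 4.
C(7,4) = 35; (-1)^4 = 1; (-1)^3 = -1.
Coefficient = 35 · 1 · (-1) = -35.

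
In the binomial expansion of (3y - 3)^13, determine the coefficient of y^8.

The general term is C(13,j)·(3y)^j·(-3)^(13-j); the y^8 term has j = 8.
C(13,8) = 1287.
Coefficient = C(13,8) · 3^8 · (-3)^5 = 1287 · 6561 · (-243) = -2051893701.

-2051893701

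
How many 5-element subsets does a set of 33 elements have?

237336

C(33,5) = (33·32·31·30·29) / 5! = 28480320 / 120 = 237336.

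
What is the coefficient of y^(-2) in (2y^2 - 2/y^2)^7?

General term: C(7,j)·(2y^2)^j·(-2/y^2)^(7-j), with y-exponent 2j − 2(7−j) = 4j − 14.
Set 4j − 14 = -2: j = 3.
C(7,3) = 35; 2^3 = 8; (-2)^4 = 16.
Coefficient = 35 · 8 · 16 = 4480.

4480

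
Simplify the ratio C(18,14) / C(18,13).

5/14

C(n,k+1)/C(n,k) = (n−k)/(k+1) = (18−13)/(13+1) = 5/14.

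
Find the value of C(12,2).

C(12,2) = (12·11) / 2! = 132 / 2 = 66.

66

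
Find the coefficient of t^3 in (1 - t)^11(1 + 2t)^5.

25

Coefficient of t^3 = Σ_{j} C(11,j)·(-1)^j·C(5,3-j)·2^(3-j) for j from 0 to 3.
= 80 + (-440) + 550 + (-165) = 25.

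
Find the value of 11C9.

C(11,9) = C(11,2) by symmetry.
C(11,2) = (11·10) / 2! = 110 / 2 = 55.

55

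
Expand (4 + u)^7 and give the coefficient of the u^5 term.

The general term is C(7,j)·(4)^j·(u)^(7-j); the u^5 term has j = 2.
C(7,2) = 21.
Coefficient = C(7,2) · 4^2 = 21 · 16 = 336.

336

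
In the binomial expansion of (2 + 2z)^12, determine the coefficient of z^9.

901120

The general term is C(12,j)·(2)^j·(2z)^(12-j); the z^9 term has j = 3.
C(12,3) = 220.
Coefficient = C(12,3) · 2^3 · 2^9 = 220 · 8 · 512 = 901120.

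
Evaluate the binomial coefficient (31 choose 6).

C(31,6) = (31·30·29·28·27·26) / 6! = 530122320 / 720 = 736281.

736281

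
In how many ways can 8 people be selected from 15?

This is C(15,8) = 6435.

6435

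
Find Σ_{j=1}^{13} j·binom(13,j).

Differentiating (1+x)^13 and setting x=1: Σ j·C(13,j) = 13·2^12 = 53248.

53248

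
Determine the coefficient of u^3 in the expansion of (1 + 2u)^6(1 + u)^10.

1420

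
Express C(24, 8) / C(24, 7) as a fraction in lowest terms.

C(n,k+1)/C(n,k) = (n−k)/(k+1) = (24−7)/(7+1) = 17/8.

17/8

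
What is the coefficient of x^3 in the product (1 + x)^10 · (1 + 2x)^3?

518

Coefficient of x^3 = Σ_{j} C(10,j)·1^j·C(3,3-j)·2^(3-j) for j from 0 to 3.
= 8 + 120 + 270 + 120 = 518.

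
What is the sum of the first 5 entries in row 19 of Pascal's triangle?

5036

1 + 19 + 171 + 969 + 3876 = 5036.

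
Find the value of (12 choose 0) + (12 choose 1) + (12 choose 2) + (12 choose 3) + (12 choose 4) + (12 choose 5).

1 + 12 + 66 + 220 + 495 + 792 = 1586.

1586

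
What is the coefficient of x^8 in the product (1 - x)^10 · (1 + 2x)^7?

1285

Coefficient of x^8 = Σ_{j} C(10,j)·(-1)^j·C(7,8-j)·2^(8-j) for j from 1 to 8.
= (-1280) + 20160 + (-80640) + 117600 + (-70560) + 17640 + (-1680) + 45 = 1285.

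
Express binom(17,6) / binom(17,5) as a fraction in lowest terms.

2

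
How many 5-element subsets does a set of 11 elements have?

C(11,5) = (11·10·9·8·7) / 5! = 55440 / 120 = 462.

462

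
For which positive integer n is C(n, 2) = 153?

18

n(n−1)/2 = 153 ⇒ n(n−1) = 306. Since 18·17 = 306, n = 18.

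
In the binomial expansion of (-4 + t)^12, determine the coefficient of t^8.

126720

The general term is C(12,j)·(-4)^j·(t)^(12-j); the t^8 term has j = 4.
C(12,4) = 495.
Coefficient = C(12,4) · (-4)^4 = 495 · 256 = 126720.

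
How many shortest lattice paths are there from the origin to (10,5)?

3003

Each path is a sequence of 15 steps with 10 rights: C(15,10) = 3003.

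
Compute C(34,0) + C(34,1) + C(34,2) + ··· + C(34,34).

The entries of row 34 sum to 2^34 = 17179869184.

17179869184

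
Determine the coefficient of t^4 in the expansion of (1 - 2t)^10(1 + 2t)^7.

0

Coefficient of t^4 = Σ_{j} C(10,j)·(-2)^j·C(7,4-j)·2^(4-j) for j from 0 to 4.
= 560 + (-5600) + 15120 + (-13440) + 3360 = 0.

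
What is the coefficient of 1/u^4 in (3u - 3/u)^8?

General term: C(8,j)·(3u)^j·(-3/u)^(8-j), with u-exponent 1j − 1(8−j) = 2j − 8.
Set 2j − 8 = -4: j = 2.
C(8,2) = 28; 3^2 = 9; (-3)^6 = 729.
Coefficient = 28 · 9 · 729 = 183708.

183708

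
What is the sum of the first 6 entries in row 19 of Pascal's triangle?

16664

1 + 19 + 171 + 969 + 3876 + 11628 = 16664.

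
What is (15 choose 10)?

3003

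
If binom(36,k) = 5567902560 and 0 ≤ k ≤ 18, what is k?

15

C(36,k) increases on 0 ≤ k ≤ 18. C(36,14) = 3796297200 and C(36,15) = 5567902560, so k = 15.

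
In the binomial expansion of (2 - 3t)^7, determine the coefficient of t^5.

-20412

The general term is C(7,j)·(2)^j·(-3t)^(7-j); the t^5 term has j = 2.
C(7,2) = 21.
Coefficient = C(7,2) · 2^2 · (-3)^5 = 21 · 4 · (-243) = -20412.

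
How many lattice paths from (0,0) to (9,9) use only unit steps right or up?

48620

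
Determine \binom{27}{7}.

888030

C(27,7) = (27·26·25·24·23·22·21) / 7! = 4475671200 / 5040 = 888030.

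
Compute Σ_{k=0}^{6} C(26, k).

313912

1 + 26 + 325 + 2600 + 14950 + 65780 + 230230 = 313912.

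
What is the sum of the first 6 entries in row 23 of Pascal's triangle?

44552

1 + 23 + 253 + 1771 + 8855 + 33649 = 44552.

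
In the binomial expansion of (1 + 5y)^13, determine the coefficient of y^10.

The general term is C(13,j)·(1)^j·(5y)^(13-j); the y^10 term has j = 3.
C(13,3) = 286.
Coefficient = C(13,3) · 5^10 = 286 · 9765625 = 2792968750.

2792968750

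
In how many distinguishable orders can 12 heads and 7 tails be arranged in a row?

50388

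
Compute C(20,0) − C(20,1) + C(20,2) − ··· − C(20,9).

-92378

The partial alternating sum Σ_{k=0}^{9} (−1)^k C(20,k) = (−1)^9 C(19,9) = -92378.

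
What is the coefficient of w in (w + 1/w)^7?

General term: C(7,j)·(w)^j·(1/w)^(7-j), with w-exponent 1j − 1(7−j) = 2j − 7.
Set 2j − 7 = 1: j = 4.
C(7,4) = 35; 1^4 = 1; 1^3 = 1.
Coefficient = 35 · 1 · 1 = 35.

35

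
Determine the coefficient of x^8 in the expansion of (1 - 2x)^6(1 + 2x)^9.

-11520

Coefficient of x^8 = Σ_{j} C(6,j)·(-2)^j·C(9,8-j)·2^(8-j) for j from 0 to 6.
= 2304 + (-55296) + 322560 + (-645120) + 483840 + (-129024) + 9216 = -11520.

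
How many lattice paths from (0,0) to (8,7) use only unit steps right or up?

Each path is a sequence of 15 steps with 8 rights: C(15,8) = 6435.

6435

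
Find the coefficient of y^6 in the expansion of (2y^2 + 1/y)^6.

General term: C(6,j)·(2y^2)^j·(1/y)^(6-j), with y-exponent 2j − 1(6−j) = 3j − 6.
Set 3j − 6 = 6: j = 4.
C(6,4) = 15; 2^4 = 16; 1^2 = 1.
Coefficient = 15 · 16 · 1 = 240.

240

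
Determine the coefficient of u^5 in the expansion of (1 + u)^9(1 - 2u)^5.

34

Coefficient of u^5 = Σ_{j} C(9,j)·1^j·C(5,5-j)·(-2)^(5-j) for j from 0 to 5.
= (-32) + 720 + (-2880) + 3360 + (-1260) + 126 = 34.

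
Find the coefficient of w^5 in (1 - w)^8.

-56

The general term is C(8,j)·(1)^j·(-w)^(8-j); the w^5 term has j = 3.
C(8,3) = 56.
Coefficient = C(8,3) · (-1)^5 = 56 · (-1) = -56.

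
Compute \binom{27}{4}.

17550

C(27,4) = (27·26·25·24) / 4! = 421200 / 24 = 17550.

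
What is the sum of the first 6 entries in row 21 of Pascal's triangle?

27896

1 + 21 + 210 + 1330 + 5985 + 20349 = 27896.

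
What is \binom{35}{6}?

C(35,6) = (35·34·33·32·31·30) / 6! = 1168675200 / 720 = 1623160.

1623160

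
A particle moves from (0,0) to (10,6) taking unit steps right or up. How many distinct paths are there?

Each path is a sequence of 16 steps with 10 rights: C(16,10) = 8008.

8008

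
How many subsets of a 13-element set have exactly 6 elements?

1716

Choose the 6 positions: C(13,6) = 1716.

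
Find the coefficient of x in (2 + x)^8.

1024

The general term is C(8,j)·(2)^j·(x)^(8-j); the x^1 term has j = 7.
C(8,7) = 8.
Coefficient = C(8,7) · 2^7 = 8 · 128 = 1024.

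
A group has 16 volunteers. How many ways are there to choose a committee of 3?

560

This is C(16,3) = 560.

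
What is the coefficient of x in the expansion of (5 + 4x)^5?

The general term is C(5,j)·(5)^j·(4x)^(5-j); the x^1 term has j = 4.
C(5,4) = 5.
Coefficient = C(5,4) · 5^4 · 4^1 = 5 · 625 · 4 = 12500.

12500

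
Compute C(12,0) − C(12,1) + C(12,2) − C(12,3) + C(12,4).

The partial alternating sum Σ_{k=0}^{4} (−1)^k C(12,k) = (−1)^4 C(11,4) = 330.

330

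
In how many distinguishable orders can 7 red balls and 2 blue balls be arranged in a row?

36

Choose positions for the red balls: C(9,7) = 36.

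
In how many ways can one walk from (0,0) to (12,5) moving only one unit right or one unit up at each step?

Each path is a sequence of 17 steps with 12 rights: C(17,12) = 6188.

6188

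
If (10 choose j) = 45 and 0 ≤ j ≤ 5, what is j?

C(10,j) increases on 0 ≤ j ≤ 5. C(10,1) = 10 and C(10,2) = 45, so j = 2.

2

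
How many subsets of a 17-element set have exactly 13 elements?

2380

Choose the 13 positions: C(17,13) = 2380.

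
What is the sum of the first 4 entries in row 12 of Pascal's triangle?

299

1 + 12 + 66 + 220 = 299.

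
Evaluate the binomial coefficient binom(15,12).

455

C(15,12) = C(15,3) by symmetry.
C(15,3) = (15·14·13) / 3! = 2730 / 6 = 455.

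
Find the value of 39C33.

3262623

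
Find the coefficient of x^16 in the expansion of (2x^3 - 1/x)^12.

-101376

General term: C(12,j)·(2x^3)^j·(-1/x)^(12-j), with x-exponent 3j − 1(12−j) = 4j − 12.
Set 4j − 12 = 16: j = 7.
C(12,7) = 792; 2^7 = 128; (-1)^5 = -1.
Coefficient = 792 · 128 · (-1) = -101376.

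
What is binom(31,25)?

C(31,25) = C(31,6) by symmetry.
C(31,6) = (31·30·29·28·27·26) / 6! = 530122320 / 720 = 736281.

736281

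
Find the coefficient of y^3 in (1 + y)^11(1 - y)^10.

-10

Coefficient of y^3 = Σ_{j} C(11,j)·1^j·C(10,3-j)·(-1)^(3-j) for j from 0 to 3.
= (-120) + 495 + (-550) + 165 = -10.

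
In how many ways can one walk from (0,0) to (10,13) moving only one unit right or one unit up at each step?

Each path is a sequence of 23 steps with 10 rights: C(23,10) = 1144066.

1144066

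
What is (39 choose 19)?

68923264410

C(39,19) = (39·38·37·36·35·34·33·32·31·30·29·28·27·26·25·24·23·22·21) / 19! = 8384177419658927035269120000 / 121645100408832000 = 68923264410.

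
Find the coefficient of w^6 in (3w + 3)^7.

The general term is C(7,j)·(3w)^j·(3)^(7-j); the w^6 term has j = 6.
C(7,6) = 7.
Coefficient = C(7,6) · 3^6 · 3^1 = 7 · 729 · 3 = 15309.

15309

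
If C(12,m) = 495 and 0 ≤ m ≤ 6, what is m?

C(12,m) increases on 0 ≤ m ≤ 6. C(12,3) = 220 and C(12,4) = 495, so m = 4.

4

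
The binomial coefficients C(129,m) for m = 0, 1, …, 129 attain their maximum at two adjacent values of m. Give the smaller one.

64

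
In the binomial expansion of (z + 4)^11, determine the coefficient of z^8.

The general term is C(11,j)·(z)^j·(4)^(11-j); the z^8 term has j = 8.
C(11,8) = 165.
Coefficient = C(11,8) · 4^3 = 165 · 64 = 10560.

10560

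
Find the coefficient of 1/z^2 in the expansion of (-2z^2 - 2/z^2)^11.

-946176

General term: C(11,j)·(-2z^2)^j·(-2/z^2)^(11-j), with z-exponent 2j − 2(11−j) = 4j − 22.
Set 4j − 22 = -2: j = 5.
C(11,5) = 462; (-2)^5 = -32; (-2)^6 = 64.
Coefficient = 462 · (-32) · 64 = -946176.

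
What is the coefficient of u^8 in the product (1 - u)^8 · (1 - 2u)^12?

Coefficient of u^8 = Σ_{j} C(8,j)·(-1)^j·C(12,8-j)·(-2)^(8-j) for j from 0 to 8.
= 126720 + 811008 + 1655808 + 1419264 + 554400 + 98560 + 7392 + 192 + 1 = 4673345.

4673345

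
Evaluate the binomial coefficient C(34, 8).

C(34,8) = (34·33·32·31·30·29·28·27) / 8! = 732058145280 / 40320 = 18156204.

18156204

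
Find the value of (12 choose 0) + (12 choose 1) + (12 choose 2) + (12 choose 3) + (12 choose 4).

1 + 12 + 66 + 220 + 495 = 794.

794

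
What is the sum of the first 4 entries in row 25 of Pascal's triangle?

2626

1 + 25 + 300 + 2300 = 2626.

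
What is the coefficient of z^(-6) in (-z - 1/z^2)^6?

General term: C(6,j)·(-z)^j·(-1/z^2)^(6-j), with z-exponent 1j − 2(6−j) = 3j − 12.
Set 3j − 12 = -6: j = 2.
C(6,2) = 15; (-1)^2 = 1; (-1)^4 = 1.
Coefficient = 15 · 1 · 1 = 15.

15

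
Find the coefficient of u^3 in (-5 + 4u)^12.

-27500000000

The general term is C(12,j)·(-5)^j·(4u)^(12-j); the u^3 term has j = 9.
C(12,9) = 220.
Coefficient = C(12,9) · (-5)^9 · 4^3 = 220 · (-1953125) · 64 = -27500000000.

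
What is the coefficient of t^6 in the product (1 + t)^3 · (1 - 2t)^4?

16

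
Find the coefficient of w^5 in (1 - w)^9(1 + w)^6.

Coefficient of w^5 = Σ_{j} C(9,j)·(-1)^j·C(6,5-j)·1^(5-j) for j from 0 to 5.
= 6 + (-135) + 720 + (-1260) + 756 + (-126) = -39.

-39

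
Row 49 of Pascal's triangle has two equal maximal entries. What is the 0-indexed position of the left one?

24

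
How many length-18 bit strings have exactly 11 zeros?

31824

Choose the 11 positions: C(18,11) = 31824.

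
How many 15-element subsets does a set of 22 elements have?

170544

C(22,15) = C(22,7) by symmetry.
C(22,7) = (22·21·20·19·18·17·16) / 7! = 859541760 / 5040 = 170544.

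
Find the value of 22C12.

646646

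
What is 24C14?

1961256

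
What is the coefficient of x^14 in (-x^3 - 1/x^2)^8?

28

General term: C(8,j)·(-x^3)^j·(-1/x^2)^(8-j), with x-exponent 3j − 2(8−j) = 5j − 16.
Set 5j − 16 = 14: j = 6.
C(8,6) = 28; (-1)^6 = 1; (-1)^2 = 1.
Coefficient = 28 · 1 · 1 = 28.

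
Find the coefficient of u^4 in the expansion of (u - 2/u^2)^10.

General term: C(10,j)·(u)^j·(-2/u^2)^(10-j), with u-exponent 1j − 2(10−j) = 3j − 20.
Set 3j − 20 = 4: j = 8.
C(10,8) = 45; 1^8 = 1; (-2)^2 = 4.
Coefficient = 45 · 1 · 4 = 180.

180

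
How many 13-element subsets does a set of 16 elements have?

560

C(16,13) = C(16,3) by symmetry.
C(16,3) = (16·15·14) / 3! = 3360 / 6 = 560.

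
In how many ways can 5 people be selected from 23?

33649

This is C(23,5) = 33649.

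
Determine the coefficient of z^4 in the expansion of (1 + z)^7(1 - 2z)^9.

Coefficient of z^4 = Σ_{j} C(7,j)·1^j·C(9,4-j)·(-2)^(4-j) for j from 0 to 4.
= 2016 + (-4704) + 3024 + (-630) + 35 = -259.

-259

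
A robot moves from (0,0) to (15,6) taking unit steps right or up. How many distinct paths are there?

54264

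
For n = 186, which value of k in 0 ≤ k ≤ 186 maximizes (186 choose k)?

C(186,k) is maximized at k = 186/2 = 93.

93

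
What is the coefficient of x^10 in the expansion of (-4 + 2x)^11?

The general term is C(11,j)·(-4)^j·(2x)^(11-j); the x^10 term has j = 1.
C(11,1) = 11.
Coefficient = C(11,1) · (-4)^1 · 2^10 = 11 · (-4) · 1024 = -45056.

-45056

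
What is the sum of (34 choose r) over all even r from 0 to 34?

8589934592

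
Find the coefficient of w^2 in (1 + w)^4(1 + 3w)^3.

Coefficient of w^2 = Σ_{j} C(4,j)·1^j·C(3,2-j)·3^(2-j) for j from 0 to 2.
= 27 + 36 + 6 = 69.

69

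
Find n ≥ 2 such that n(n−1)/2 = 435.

n(n−1)/2 = 435 ⇒ n(n−1) = 870. Since 30·29 = 870, n = 30.

30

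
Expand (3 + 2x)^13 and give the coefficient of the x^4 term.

The general term is C(13,j)·(3)^j·(2x)^(13-j); the x^4 term has j = 9.
C(13,9) = 715.
Coefficient = C(13,9) · 3^9 · 2^4 = 715 · 19683 · 16 = 225173520.

225173520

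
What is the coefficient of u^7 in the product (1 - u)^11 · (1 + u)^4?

Coefficient of u^7 = Σ_{j} C(11,j)·(-1)^j·C(4,7-j)·1^(7-j) for j from 3 to 7.
= (-165) + 1320 + (-2772) + 1848 + (-330) = -99.

-99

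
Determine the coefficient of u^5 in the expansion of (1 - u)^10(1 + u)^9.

Coefficient of u^5 = Σ_{j} C(10,j)·(-1)^j·C(9,5-j)·1^(5-j) for j from 0 to 5.
= 126 + (-1260) + 3780 + (-4320) + 1890 + (-252) = -36.

-36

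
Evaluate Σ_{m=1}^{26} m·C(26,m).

Since m·C(26,m) = 26·C(25,m−1), the sum is 26·2^25 = 26·33554432 = 872415232.

872415232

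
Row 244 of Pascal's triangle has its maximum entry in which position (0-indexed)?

C(244,i) is maximized at i = 244/2 = 122.

122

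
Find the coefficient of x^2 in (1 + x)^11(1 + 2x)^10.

455

Coefficient of x^2 = Σ_{j} C(11,j)·1^j·C(10,2-j)·2^(2-j) for j from 0 to 2.
= 180 + 220 + 55 = 455.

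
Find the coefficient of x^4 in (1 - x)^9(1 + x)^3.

Coefficient of x^4 = Σ_{j} C(9,j)·(-1)^j·C(3,4-j)·1^(4-j) for j from 1 to 4.
= (-9) + 108 + (-252) + 126 = -27.

-27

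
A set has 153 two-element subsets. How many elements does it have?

18

n(n−1)/2 = 153 ⇒ n(n−1) = 306. Since 18·17 = 306, n = 18.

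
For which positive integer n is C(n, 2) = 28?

8

n(n−1)/2 = 28 ⇒ n(n−1) = 56. Since 8·7 = 56, n = 8.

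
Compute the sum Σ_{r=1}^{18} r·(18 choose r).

Differentiating (1+x)^18 and setting x=1: Σ r·C(18,r) = 18·2^17 = 2359296.

2359296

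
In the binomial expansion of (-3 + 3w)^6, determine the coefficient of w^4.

The general term is C(6,j)·(-3)^j·(3w)^(6-j); the w^4 term has j = 2.
C(6,2) = 15.
Coefficient = C(6,2) · (-3)^2 · 3^4 = 15 · 9 · 81 = 10935.

10935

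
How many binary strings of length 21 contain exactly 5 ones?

Choose the 5 positions: C(21,5) = 20349.

20349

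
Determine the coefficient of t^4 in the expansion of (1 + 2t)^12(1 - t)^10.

Coefficient of t^4 = Σ_{j} C(12,j)·2^j·C(10,4-j)·(-1)^(4-j) for j from 0 to 4.
= 210 + (-2880) + 11880 + (-17600) + 7920 = -470.

-470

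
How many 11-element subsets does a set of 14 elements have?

C(14,11) = C(14,3) by symmetry.
C(14,3) = (14·13·12) / 3! = 2184 / 6 = 364.

364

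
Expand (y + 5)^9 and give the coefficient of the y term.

The general term is C(9,j)·(y)^j·(5)^(9-j); the y^1 term has j = 1.
C(9,1) = 9.
Coefficient = C(9,1) · 5^8 = 9 · 390625 = 3515625.

3515625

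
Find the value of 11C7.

C(11,7) = C(11,4) by symmetry.
C(11,4) = (11·10·9·8) / 4! = 7920 / 24 = 330.

330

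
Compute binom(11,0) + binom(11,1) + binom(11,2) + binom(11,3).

232

1 + 11 + 55 + 165 = 232.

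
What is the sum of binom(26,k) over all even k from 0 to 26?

Even-k terms of row 26 sum to 2^25 = 33554432.

33554432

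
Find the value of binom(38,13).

C(38,13) = (38·37·36·35·34·33·32·31·30·29·28·27·26) / 13! = 33719008124158156800 / 6227020800 = 5414950296.

5414950296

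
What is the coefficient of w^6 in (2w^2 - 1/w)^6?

General term: C(6,j)·(2w^2)^j·(-1/w)^(6-j), with w-exponent 2j − 1(6−j) = 3j − 6.
Set 3j − 6 = 6: j = 4.
C(6,4) = 15; 2^4 = 16; (-1)^2 = 1.
Coefficient = 15 · 16 · 1 = 240.

240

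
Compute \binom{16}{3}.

560

C(16,3) = (16·15·14) / 3! = 3360 / 6 = 560.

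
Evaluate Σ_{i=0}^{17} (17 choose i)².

2333606220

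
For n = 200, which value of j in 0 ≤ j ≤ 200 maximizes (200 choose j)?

100

C(200,j) is maximized at j = 200/2 = 100.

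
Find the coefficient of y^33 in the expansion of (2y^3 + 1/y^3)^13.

General term: C(13,j)·(2y^3)^j·(1/y^3)^(13-j), with y-exponent 3j − 3(13−j) = 6j − 39.
Set 6j − 39 = 33: j = 12.
C(13,12) = 13; 2^12 = 4096; 1^1 = 1.
Coefficient = 13 · 4096 · 1 = 53248.

53248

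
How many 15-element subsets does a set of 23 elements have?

490314

C(23,15) = C(23,8) by symmetry.
C(23,8) = (23·22·21·20·19·18·17·16) / 8! = 19769460480 / 40320 = 490314.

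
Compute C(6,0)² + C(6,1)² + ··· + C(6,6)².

By Vandermonde's identity, Σ C(6,k)² = C(12,6) = 924.

924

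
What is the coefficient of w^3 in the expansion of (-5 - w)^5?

-250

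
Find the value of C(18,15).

C(18,15) = C(18,3) by symmetry.
C(18,3) = (18·17·16) / 3! = 4896 / 6 = 816.

816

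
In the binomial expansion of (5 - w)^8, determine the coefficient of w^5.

-7000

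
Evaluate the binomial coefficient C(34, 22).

C(34,22) = C(34,12) by symmetry.
C(34,12) = (34·33·32·31·30·29·28·27·26·25·24·23) / 12! = 262662462526464000 / 479001600 = 548354040.

548354040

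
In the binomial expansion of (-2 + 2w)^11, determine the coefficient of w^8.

The general term is C(11,j)·(-2)^j·(2w)^(11-j); the w^8 term has j = 3.
C(11,3) = 165.
Coefficient = C(11,3) · (-2)^3 · 2^8 = 165 · (-8) · 256 = -337920.

-337920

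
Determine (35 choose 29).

1623160

C(35,29) = C(35,6) by symmetry.
C(35,6) = (35·34·33·32·31·30) / 6! = 1168675200 / 720 = 1623160.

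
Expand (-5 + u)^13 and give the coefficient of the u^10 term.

-35750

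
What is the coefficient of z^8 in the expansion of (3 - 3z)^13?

The general term is C(13,j)·(3)^j·(-3z)^(13-j); the z^8 term has j = 5.
C(13,5) = 1287.
Coefficient = C(13,5) · 3^5 · (-3)^8 = 1287 · 243 · 6561 = 2051893701.

2051893701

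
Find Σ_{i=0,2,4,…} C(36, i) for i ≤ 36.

34359738368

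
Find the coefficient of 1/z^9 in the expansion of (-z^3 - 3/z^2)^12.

4330260

General term: C(12,j)·(-z^3)^j·(-3/z^2)^(12-j), with z-exponent 3j − 2(12−j) = 5j − 24.
Set 5j − 24 = -9: j = 3.
C(12,3) = 220; (-1)^3 = -1; (-3)^9 = -19683.
Coefficient = 220 · (-1) · (-19683) = 4330260.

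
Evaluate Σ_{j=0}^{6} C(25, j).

245506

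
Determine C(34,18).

C(34,18) = C(34,16) by symmetry.
C(34,16) = (34·33·32·31·30·29·28·27·26·25·24·23·22·21·20·19) / 16! = 46113021921146019840000 / 20922789888000 = 2203961430.

2203961430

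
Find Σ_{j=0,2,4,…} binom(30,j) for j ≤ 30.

536870912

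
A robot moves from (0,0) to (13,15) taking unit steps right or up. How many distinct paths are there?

37442160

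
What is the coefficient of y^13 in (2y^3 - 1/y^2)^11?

42240

General term: C(11,j)·(2y^3)^j·(-1/y^2)^(11-j), with y-exponent 3j − 2(11−j) = 5j − 22.
Set 5j − 22 = 13: j = 7.
C(11,7) = 330; 2^7 = 128; (-1)^4 = 1.
Coefficient = 330 · 128 · 1 = 42240.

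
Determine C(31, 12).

141120525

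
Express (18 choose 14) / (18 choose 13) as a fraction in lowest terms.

C(n,k+1)/C(n,k) = (n−k)/(k+1) = (18−13)/(13+1) = 5/14.

5/14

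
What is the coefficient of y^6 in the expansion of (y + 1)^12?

The general term is C(12,j)·(y)^j·(1)^(12-j); the y^6 term has j = 6.
C(12,6) = 924.
Coefficient = C(12,6) = 924.

924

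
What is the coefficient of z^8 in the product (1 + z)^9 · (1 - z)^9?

Coefficient of z^8 = Σ_{j} C(9,j)·1^j·C(9,8-j)·(-1)^(8-j) for j from 0 to 8.
= 9 + (-324) + 3024 + (-10584) + 15876 + (-10584) + 3024 + (-324) + 9 = 126.

126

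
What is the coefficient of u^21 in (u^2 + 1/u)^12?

12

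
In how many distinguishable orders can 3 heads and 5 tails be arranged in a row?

Choose positions for the heads: C(8,3) = 56.

56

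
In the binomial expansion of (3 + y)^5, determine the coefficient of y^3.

90

The general term is C(5,j)·(3)^j·(y)^(5-j); the y^3 term has j = 2.
C(5,2) = 10.
Coefficient = C(5,2) · 3^2 = 10 · 9 = 90.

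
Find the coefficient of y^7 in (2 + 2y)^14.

56229888

The general term is C(14,j)·(2)^j·(2y)^(14-j); the y^7 term has j = 7.
C(14,7) = 3432.
Coefficient = C(14,7) · 2^7 · 2^7 = 3432 · 128 · 128 = 56229888.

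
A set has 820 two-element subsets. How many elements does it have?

n(n−1)/2 = 820 ⇒ n(n−1) = 1640. Since 41·40 = 1640, n = 41.

41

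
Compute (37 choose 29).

C(37,29) = C(37,8) by symmetry.
C(37,8) = (37·36·35·34·33·32·31·30) / 8! = 1556675366400 / 40320 = 38608020.

38608020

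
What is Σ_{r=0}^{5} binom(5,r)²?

Σ C(5,r)² is the coefficient of x^5 in (1+x)^5(1+x)^5 = (1+x)^10, i.e. C(10,5) = 252.

252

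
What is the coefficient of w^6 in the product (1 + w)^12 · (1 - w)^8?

Coefficient of w^6 = Σ_{j} C(12,j)·1^j·C(8,6-j)·(-1)^(6-j) for j from 0 to 6.
= 28 + (-672) + 4620 + (-12320) + 13860 + (-6336) + 924 = 104.

104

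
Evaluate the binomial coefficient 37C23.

C(37,23) = C(37,14) by symmetry.
C(37,14) = (37·36·35·34·33·32·31·30·29·28·27·26·25·24) / 14! = 532405391434076160000 / 87178291200 = 6107086800.

6107086800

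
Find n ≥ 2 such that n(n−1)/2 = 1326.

n(n−1)/2 = 1326 ⇒ n(n−1) = 2652. Since 52·51 = 2652, n = 52.

52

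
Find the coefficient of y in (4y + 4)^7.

114688

The general term is C(7,j)·(4y)^j·(4)^(7-j); the y^1 term has j = 1.
C(7,1) = 7.
Coefficient = C(7,1) · 4^1 · 4^6 = 7 · 4 · 4096 = 114688.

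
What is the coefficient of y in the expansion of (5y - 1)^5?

The general term is C(5,j)·(5y)^j·(-1)^(5-j); the y^1 term has j = 1.
C(5,1) = 5.
Coefficient = C(5,1) · 5^1 = 5 · 5 = 25.

25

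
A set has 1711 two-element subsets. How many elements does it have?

n(n−1)/2 = 1711 ⇒ n(n−1) = 3422. Since 59·58 = 3422, n = 59.

59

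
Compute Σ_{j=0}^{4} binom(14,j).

1471

1 + 14 + 91 + 364 + 1001 = 1471.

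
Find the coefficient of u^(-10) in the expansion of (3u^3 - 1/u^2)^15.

-110565

General term: C(15,j)·(3u^3)^j·(-1/u^2)^(15-j), with u-exponent 3j − 2(15−j) = 5j − 30.
Set 5j − 30 = -10: j = 4.
C(15,4) = 1365; 3^4 = 81; (-1)^11 = -1.
Coefficient = 1365 · 81 · (-1) = -110565.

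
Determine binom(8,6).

28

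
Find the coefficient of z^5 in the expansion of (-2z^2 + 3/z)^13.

240185088

General term: C(13,j)·(-2z^2)^j·(3/z)^(13-j), with z-exponent 2j − 1(13−j) = 3j − 13.
Set 3j − 13 = 5: j = 6.
C(13,6) = 1716; (-2)^6 = 64; 3^7 = 2187.
Coefficient = 1716 · 64 · 2187 = 240185088.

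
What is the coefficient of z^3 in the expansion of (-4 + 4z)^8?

The general term is C(8,j)·(-4)^j·(4z)^(8-j); the z^3 term has j = 5.
C(8,5) = 56.
Coefficient = C(8,5) · (-4)^5 · 4^3 = 56 · (-1024) · 64 = -3670016.

-3670016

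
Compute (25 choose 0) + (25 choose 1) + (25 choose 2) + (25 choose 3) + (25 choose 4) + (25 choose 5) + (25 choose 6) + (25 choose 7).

726206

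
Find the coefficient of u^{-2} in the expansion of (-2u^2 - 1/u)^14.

General term: C(14,j)·(-2u^2)^j·(-1/u)^(14-j), with u-exponent 2j − 1(14−j) = 3j − 14.
Set 3j − 14 = -2: j = 4.
C(14,4) = 1001; (-2)^4 = 16; (-1)^10 = 1.
Coefficient = 1001 · 16 · 1 = 16016.

16016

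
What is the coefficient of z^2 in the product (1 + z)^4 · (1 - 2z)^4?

-2

Coefficient of z^2 = Σ_{j} C(4,j)·1^j·C(4,2-j)·(-2)^(2-j) for j from 0 to 2.
= 24 + (-32) + 6 = -2.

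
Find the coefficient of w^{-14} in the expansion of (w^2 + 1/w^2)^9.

General term: C(9,j)·(w^2)^j·(1/w^2)^(9-j), with w-exponent 2j − 2(9−j) = 4j − 18.
Set 4j − 18 = -14: j = 1.
C(9,1) = 9; 1^1 = 1; 1^8 = 1.
Coefficient = 9 · 1 · 1 = 9.

9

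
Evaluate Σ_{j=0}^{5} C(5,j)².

By Vandermonde's identity, Σ C(5,j)² = C(10,5) = 252.

252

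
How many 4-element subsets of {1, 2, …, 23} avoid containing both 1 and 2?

8645

All 4-subsets: C(23,4) = 8855. Those containing both fixed elements: C(21,2) = 210.
8855 − 210 = 8645.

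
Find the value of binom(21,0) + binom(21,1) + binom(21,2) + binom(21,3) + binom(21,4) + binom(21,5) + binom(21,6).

82160

1 + 21 + 210 + 1330 + 5985 + 20349 + 54264 = 82160.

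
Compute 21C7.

116280

C(21,7) = (21·20·19·18·17·16·15) / 7! = 586051200 / 5040 = 116280.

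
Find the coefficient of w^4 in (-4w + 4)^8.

The general term is C(8,j)·(-4w)^j·(4)^(8-j); the w^4 term has j = 4.
C(8,4) = 70.
Coefficient = C(8,4) · (-4)^4 · 4^4 = 70 · 256 · 256 = 4587520.

4587520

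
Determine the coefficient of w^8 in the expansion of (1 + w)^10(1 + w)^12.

319770

(1 + w)^10(1 + w)^12 = (1 + w)^22, so the coefficient of w^8 is C(22,8)·1^8 = 319770·1 = 319770.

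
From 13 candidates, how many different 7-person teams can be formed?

This is C(13,7) = 1716.

1716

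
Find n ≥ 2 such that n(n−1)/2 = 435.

30

n(n−1)/2 = 435 ⇒ n(n−1) = 870. Since 30·29 = 870, n = 30.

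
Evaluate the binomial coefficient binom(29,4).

C(29,4) = (29·28·27·26) / 4! = 570024 / 24 = 23751.

23751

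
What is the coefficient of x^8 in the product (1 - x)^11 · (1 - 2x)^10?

3892485

Coefficient of x^8 = Σ_{j} C(11,j)·(-1)^j·C(10,8-j)·(-2)^(8-j) for j from 0 to 8.
= 11520 + 168960 + 739200 + 1330560 + 1108800 + 443520 + 83160 + 6600 + 165 = 3892485.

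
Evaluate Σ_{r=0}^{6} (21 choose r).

1 + 21 + 210 + 1330 + 5985 + 20349 + 54264 = 82160.

82160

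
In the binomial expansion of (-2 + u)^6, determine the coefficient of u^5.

The general term is C(6,j)·(-2)^j·(u)^(6-j); the u^5 term has j = 1.
C(6,1) = 6.
Coefficient = C(6,1) · (-2)^1 = 6 · (-2) = -12.

-12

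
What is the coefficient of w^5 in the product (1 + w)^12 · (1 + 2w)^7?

52074

Coefficient of w^5 = Σ_{j} C(12,j)·1^j·C(7,5-j)·2^(5-j) for j from 0 to 5.
= 672 + 6720 + 18480 + 18480 + 6930 + 792 = 52074.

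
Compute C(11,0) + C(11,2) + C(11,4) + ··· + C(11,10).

Even-j terms of row 11 sum to 2^10 = 1024.

1024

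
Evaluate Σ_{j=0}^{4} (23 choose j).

1 + 23 + 253 + 1771 + 8855 = 10903.

10903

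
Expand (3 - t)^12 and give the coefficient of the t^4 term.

3247695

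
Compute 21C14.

C(21,14) = C(21,7) by symmetry.
C(21,7) = (21·20·19·18·17·16·15) / 7! = 586051200 / 5040 = 116280.

116280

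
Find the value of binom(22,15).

170544

C(22,15) = C(22,7) by symmetry.
C(22,7) = (22·21·20·19·18·17·16) / 7! = 859541760 / 5040 = 170544.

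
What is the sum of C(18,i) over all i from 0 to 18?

Setting x = 1 in (1+x)^18 gives Σ C(18,i) = 2^18 = 262144.

262144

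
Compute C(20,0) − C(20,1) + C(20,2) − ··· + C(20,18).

The partial alternating sum Σ_{k=0}^{18} (−1)^k C(20,k) = (−1)^18 C(19,18) = 19.

19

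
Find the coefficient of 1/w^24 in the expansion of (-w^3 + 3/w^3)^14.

-64481508

General term: C(14,j)·(-w^3)^j·(3/w^3)^(14-j), with w-exponent 3j − 3(14−j) = 6j − 42.
Set 6j − 42 = -24: j = 3.
C(14,3) = 364; (-1)^3 = -1; 3^11 = 177147.
Coefficient = 364 · (-1) · 177147 = -64481508.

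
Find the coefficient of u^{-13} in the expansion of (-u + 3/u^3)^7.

5103

General term: C(7,j)·(-u)^j·(3/u^3)^(7-j), with u-exponent 1j − 3(7−j) = 4j − 21.
Set 4j − 21 = -13: j = 2.
C(7,2) = 21; (-1)^2 = 1; 3^5 = 243.
Coefficient = 21 · 1 · 243 = 5103.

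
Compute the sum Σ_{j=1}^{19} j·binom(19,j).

4980736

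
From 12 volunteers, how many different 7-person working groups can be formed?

792

This is C(12,7) = 792.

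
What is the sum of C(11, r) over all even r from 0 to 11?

1024

Half of (1+1)^11 + (1−1)^11 gives the even-index sum: 2^10 = 1024.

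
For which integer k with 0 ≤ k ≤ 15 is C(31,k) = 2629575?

7

C(31,k) increases on 0 ≤ k ≤ 15. C(31,6) = 736281 and C(31,7) = 2629575, so k = 7.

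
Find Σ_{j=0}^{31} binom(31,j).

The entries of row 31 sum to 2^31 = 2147483648.

2147483648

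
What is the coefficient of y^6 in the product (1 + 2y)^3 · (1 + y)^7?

Coefficient of y^6 = Σ_{j} C(3,j)·2^j·C(7,6-j)·1^(6-j) for j from 0 to 3.
= 7 + 126 + 420 + 280 = 833.

833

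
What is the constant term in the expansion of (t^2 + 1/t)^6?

15

General term: C(6,j)·(t^2)^j·(1/t)^(6-j), with t-exponent 2j − 1(6−j) = 3j − 6.
Set 3j − 6 = 0: j = 2.
C(6,2) = 15; 1^2 = 1; 1^4 = 1.
Coefficient = 15 · 1 · 1 = 15.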